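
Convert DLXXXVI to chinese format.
Convert DLXXXVI (Roman numeral) → 500 + 50 + 10 + 10 + 10 + 5 + 1 = 586 (decimal)
Convert 586 (decimal) → 586 = 5×100 + 8×10 + 6 → 五百八十六 (Chinese numeral)
五百八十六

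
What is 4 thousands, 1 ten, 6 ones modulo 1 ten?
Convert 4 thousands, 1 ten, 6 ones (place-value notation) → 4×1000 + 1×10 + 6 = 4016 (decimal)
Convert 1 ten (place-value notation) → 1×10 = 10 (decimal)
Compute 4016 mod 10 = 6
6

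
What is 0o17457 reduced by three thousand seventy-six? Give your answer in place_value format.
Convert 0o17457 (octal) → 1×4096 + 7×512 + 4×64 + 5×8 + 7 = 7983 (decimal)
Convert three thousand seventy-six (English words) → 3×1000 + 76 = 3076 (decimal)
Compute 7983 - 3076 = 4907
Convert 4907 (decimal) → 4907 = 4×1000 + 9×100 + 7 → 4 thousands, 9 hundreds, 7 ones (place-value notation)
4 thousands, 9 hundreds, 7 ones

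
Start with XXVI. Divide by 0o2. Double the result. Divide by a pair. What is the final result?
Convert XXVI (Roman numeral) → 10 + 10 + 5 + 1 = 26 (decimal)
Start: 26
Convert 0o2 (octal) → 2 (decimal)
26 ÷ 2 = 13
13 × 2 = 26
Convert a pair (colloquial) → 2 (decimal)
26 ÷ 2 = 13
13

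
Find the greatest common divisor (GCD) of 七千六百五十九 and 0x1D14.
Convert 七千六百五十九 (Chinese numeral) → 7×1000 + 6×100 + 5×10 + 9 = 7659 (decimal)
Convert 0x1D14 (hexadecimal) → 1×4096 + 13×256 + 1×16 + 4 = 7444 (decimal)
Compute gcd(7659, 7444) = 1
1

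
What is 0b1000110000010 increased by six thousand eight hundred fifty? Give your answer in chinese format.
Convert 0b1000110000010 (binary) → 4096 + 256 + 128 + 2 = 4482 (decimal)
Convert six thousand eight hundred fifty (English words) → 6×1000 + 8×100 + 50 = 6850 (decimal)
Compute 4482 + 6850 = 11332
Convert 11332 (decimal) → 11332 = 1×10000 + 1×1000 + 3×100 + 3×10 + 2 → 一万一千三百三十二 (Chinese numeral)
一万一千三百三十二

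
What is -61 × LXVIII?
Convert LXVIII (Roman numeral) → 50 + 10 + 5 + 1 + 1 + 1 = 68 (decimal)
Compute -61 × 68 = -4148
-4148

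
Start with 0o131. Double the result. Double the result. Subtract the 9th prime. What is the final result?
Convert 0o131 (octal) → 1×64 + 3×8 + 1 = 89 (decimal)
Start: 89
89 × 2 = 178
178 × 2 = 356
Convert the 9th prime (prime index) → 23 (decimal)
356 - 23 = 333
333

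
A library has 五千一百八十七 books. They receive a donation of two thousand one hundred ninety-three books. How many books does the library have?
Convert 五千一百八十七 (Chinese numeral) → 5×1000 + 1×100 + 8×10 + 7 = 5187 (decimal)
Convert two thousand one hundred ninety-three (English words) → 2×1000 + 1×100 + 93 = 2193 (decimal)
Compute 5187 + 2193 = 7380
7380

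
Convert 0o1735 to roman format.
Convert 0o1735 (octal) → 1×512 + 7×64 + 3×8 + 5 = 989 (decimal)
Convert 989 (decimal) → 989 = 900 + 50 + 10 + 10 + 10 + 9 → CMLXXXIX (Roman numeral)
CMLXXXIX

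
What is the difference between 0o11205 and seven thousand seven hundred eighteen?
Convert 0o11205 (octal) → 1×4096 + 1×512 + 2×64 + 5 = 4741 (decimal)
Convert seven thousand seven hundred eighteen (English words) → 7×1000 + 7×100 + 18 = 7718 (decimal)
Difference: |4741 - 7718| = 2977
2977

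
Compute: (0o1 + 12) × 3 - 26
Convert 0o1 (octal) → 1 (decimal)
Expression in decimal: (1 + 12) × 3 - 26
Parentheses first: 1 + 12 = 13
Multiply: 13 × 3 = 39
Subtract: 39 - 26 = 13
13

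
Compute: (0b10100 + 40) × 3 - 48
Convert 0b10100 (binary) → 16 + 4 = 20 (decimal)
Expression in decimal: (20 + 40) × 3 - 48
Parentheses first: 20 + 40 = 60
Multiply: 60 × 3 = 180
Subtract: 180 - 48 = 132
132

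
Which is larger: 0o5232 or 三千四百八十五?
Convert 0o5232 (octal) → 5×512 + 2×64 + 3×8 + 2 = 2714 (decimal)
Convert 三千四百八十五 (Chinese numeral) → 3×1000 + 4×100 + 8×10 + 5 = 3485 (decimal)
Compare 2714 vs 3485: larger = 3485
3485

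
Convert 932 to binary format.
Convert 932 (decimal) → 932 = 512 + 256 + 128 + 32 + 4 → 0b1110100100 (binary)
0b1110100100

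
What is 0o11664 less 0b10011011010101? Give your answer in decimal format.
Convert 0o11664 (octal) → 1×4096 + 1×512 + 6×64 + 6×8 + 4 = 5044 (decimal)
Convert 0b10011011010101 (binary) → 8192 + 1024 + 512 + 128 + 64 + 16 + 4 + 1 = 9941 (decimal)
Compute 5044 - 9941 = -4897
-4897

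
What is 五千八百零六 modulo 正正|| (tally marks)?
Convert 五千八百零六 (Chinese numeral) → 5×1000 + 8×100 + 6 = 5806 (decimal)
Convert 正正|| (tally marks) → 5 + 5 + 2 = 12 (decimal)
Compute 5806 mod 12 = 10
10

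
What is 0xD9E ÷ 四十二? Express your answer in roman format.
Convert 0xD9E (hexadecimal) → 13×256 + 9×16 + 14 = 3486 (decimal)
Convert 四十二 (Chinese numeral) → 4×10 + 2 = 42 (decimal)
Compute 3486 ÷ 42 = 83
Convert 83 (decimal) → 83 = 50 + 10 + 10 + 10 + 1 + 1 + 1 → LXXXIII (Roman numeral)
LXXXIII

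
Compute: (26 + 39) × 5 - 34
Parentheses first: 26 + 39 = 65
Multiply: 65 × 5 = 325
Subtract: 325 - 34 = 291
291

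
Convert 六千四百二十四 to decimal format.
Convert 六千四百二十四 (Chinese numeral) → 6×1000 + 4×100 + 2×10 + 4 = 6424 (decimal)
6424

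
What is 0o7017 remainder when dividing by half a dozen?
Convert 0o7017 (octal) → 7×512 + 1×8 + 7 = 3599 (decimal)
Convert half a dozen (colloquial) → 6 (decimal)
Compute 3599 mod 6 = 5
5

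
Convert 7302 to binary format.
Convert 7302 (decimal) → 7302 = 4096 + 2048 + 1024 + 128 + 4 + 2 → 0b1110010000110 (binary)
0b1110010000110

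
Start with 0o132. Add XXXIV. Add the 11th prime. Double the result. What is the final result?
Convert 0o132 (octal) → 1×64 + 3×8 + 2 = 90 (decimal)
Start: 90
Convert XXXIV (Roman numeral) → 10 + 10 + 10 + 4 = 34 (decimal)
90 + 34 = 124
Convert the 11th prime (prime index) → 31 (decimal)
124 + 31 = 155
155 × 2 = 310
310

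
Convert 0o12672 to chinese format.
Convert 0o12672 (octal) → 1×4096 + 2×512 + 6×64 + 7×8 + 2 = 5562 (decimal)
Convert 5562 (decimal) → 5562 = 5×1000 + 5×100 + 6×10 + 2 → 五千五百六十二 (Chinese numeral)
五千五百六十二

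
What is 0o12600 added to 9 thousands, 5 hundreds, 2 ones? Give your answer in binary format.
Convert 0o12600 (octal) → 1×4096 + 2×512 + 6×64 = 5504 (decimal)
Convert 9 thousands, 5 hundreds, 2 ones (place-value notation) → 9×1000 + 5×100 + 2 = 9502 (decimal)
Compute 5504 + 9502 = 15006
Convert 15006 (decimal) → 15006 = 8192 + 4096 + 2048 + 512 + 128 + 16 + 8 + 4 + 2 → 0b11101010011110 (binary)
0b11101010011110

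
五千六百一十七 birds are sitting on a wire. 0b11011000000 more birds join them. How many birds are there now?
Convert 五千六百一十七 (Chinese numeral) → 5×1000 + 6×100 + 1×10 + 7 = 5617 (decimal)
Convert 0b11011000000 (binary) → 1024 + 512 + 128 + 64 = 1728 (decimal)
Compute 5617 + 1728 = 7345
7345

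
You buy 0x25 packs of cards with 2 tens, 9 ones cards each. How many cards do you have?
Convert 2 tens, 9 ones (place-value notation) → 2×10 + 9 = 29 (decimal)
Convert 0x25 (hexadecimal) → 2×16 + 5 = 37 (decimal)
Compute 29 × 37 = 1073
1073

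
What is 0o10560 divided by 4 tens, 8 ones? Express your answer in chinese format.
Convert 0o10560 (octal) → 1×4096 + 5×64 + 6×8 = 4464 (decimal)
Convert 4 tens, 8 ones (place-value notation) → 4×10 + 8 = 48 (decimal)
Compute 4464 ÷ 48 = 93
Convert 93 (decimal) → 93 = 9×10 + 3 → 九十三 (Chinese numeral)
九十三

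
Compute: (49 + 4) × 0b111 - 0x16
Convert 0b111 (binary) → 4 + 2 + 1 = 7 (decimal)
Convert 0x16 (hexadecimal) → 1×16 + 6 = 22 (decimal)
Expression in decimal: (49 + 4) × 7 - 22
Parentheses first: 49 + 4 = 53
Multiply: 53 × 7 = 371
Subtract: 371 - 22 = 349
349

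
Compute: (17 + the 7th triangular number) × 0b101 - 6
Convert the 7th triangular number (triangular index) → 7×8/2 = 28 (decimal)
Convert 0b101 (binary) → 4 + 1 = 5 (decimal)
Expression in decimal: (17 + 28) × 5 - 6
Parentheses first: 17 + 28 = 45
Multiply: 45 × 5 = 225
Subtract: 225 - 6 = 219
219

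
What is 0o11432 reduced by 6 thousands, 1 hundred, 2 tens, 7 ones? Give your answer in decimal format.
Convert 0o11432 (octal) → 1×4096 + 1×512 + 4×64 + 3×8 + 2 = 4890 (decimal)
Convert 6 thousands, 1 hundred, 2 tens, 7 ones (place-value notation) → 6×1000 + 1×100 + 2×10 + 7 = 6127 (decimal)
Compute 4890 - 6127 = -1237
-1237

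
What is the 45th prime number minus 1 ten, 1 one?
The 45th prime number = 197
Convert 1 ten, 1 one (place-value notation) → 1×10 + 1 = 11 (decimal)
Compute 197 - 11 = 186
186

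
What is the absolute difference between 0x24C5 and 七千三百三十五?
Convert 0x24C5 (hexadecimal) → 2×4096 + 4×256 + 12×16 + 5 = 9413 (decimal)
Convert 七千三百三十五 (Chinese numeral) → 7×1000 + 3×100 + 3×10 + 5 = 7335 (decimal)
Compute |9413 - 7335| = 2078
2078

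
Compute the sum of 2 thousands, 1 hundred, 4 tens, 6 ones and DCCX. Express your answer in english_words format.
Convert 2 thousands, 1 hundred, 4 tens, 6 ones (place-value notation) → 2×1000 + 1×100 + 4×10 + 6 = 2146 (decimal)
Convert DCCX (Roman numeral) → 500 + 100 + 100 + 10 = 710 (decimal)
Compute 2146 + 710 = 2856
Convert 2856 (decimal) → 2856 = 2×1000 + 8×100 + 56 → two thousand eight hundred fifty-six (English words)
two thousand eight hundred fifty-six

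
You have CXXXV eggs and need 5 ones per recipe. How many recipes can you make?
Convert CXXXV (Roman numeral) → 100 + 10 + 10 + 10 + 5 = 135 (decimal)
Convert 5 ones (place-value notation) → 5 (decimal)
Compute 135 ÷ 5 = 27
27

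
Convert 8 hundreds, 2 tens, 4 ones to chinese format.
Convert 8 hundreds, 2 tens, 4 ones (place-value notation) → 8×100 + 2×10 + 4 = 824 (decimal)
Convert 824 (decimal) → 824 = 8×100 + 2×10 + 4 → 八百二十四 (Chinese numeral)
八百二十四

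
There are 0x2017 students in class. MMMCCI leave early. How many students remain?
Convert 0x2017 (hexadecimal) → 2×4096 + 1×16 + 7 = 8215 (decimal)
Convert MMMCCI (Roman numeral) → 1000 + 1000 + 1000 + 100 + 100 + 1 = 3201 (decimal)
Compute 8215 - 3201 = 5014
5014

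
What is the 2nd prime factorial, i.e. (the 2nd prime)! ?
Convert the 2nd prime (prime index) → 3 (decimal)
Compute 3! = 6
6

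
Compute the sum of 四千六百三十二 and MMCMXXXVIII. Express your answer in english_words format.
Convert 四千六百三十二 (Chinese numeral) → 4×1000 + 6×100 + 3×10 + 2 = 4632 (decimal)
Convert MMCMXXXVIII (Roman numeral) → 1000 + 1000 + 900 + 10 + 10 + 10 + 5 + 1 + 1 + 1 = 2938 (decimal)
Compute 4632 + 2938 = 7570
Convert 7570 (decimal) → 7570 = 7×1000 + 5×100 + 70 → seven thousand five hundred seventy (English words)
seven thousand five hundred seventy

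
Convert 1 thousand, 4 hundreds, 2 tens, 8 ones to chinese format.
Convert 1 thousand, 4 hundreds, 2 tens, 8 ones (place-value notation) → 1×1000 + 4×100 + 2×10 + 8 = 1428 (decimal)
Convert 1428 (decimal) → 1428 = 1×1000 + 4×100 + 2×10 + 8 → 一千四百二十八 (Chinese numeral)
一千四百二十八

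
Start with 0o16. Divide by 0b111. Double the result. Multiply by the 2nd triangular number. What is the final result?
Convert 0o16 (octal) → 1×8 + 6 = 14 (decimal)
Start: 14
Convert 0b111 (binary) → 4 + 2 + 1 = 7 (decimal)
14 ÷ 7 = 2
2 × 2 = 4
Convert the 2nd triangular number (triangular index) → 2×3/2 = 3 (decimal)
4 × 3 = 12
12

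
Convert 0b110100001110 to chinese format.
Convert 0b110100001110 (binary) → 2048 + 1024 + 256 + 8 + 4 + 2 = 3342 (decimal)
Convert 3342 (decimal) → 3342 = 3×1000 + 3×100 + 4×10 + 2 → 三千三百四十二 (Chinese numeral)
三千三百四十二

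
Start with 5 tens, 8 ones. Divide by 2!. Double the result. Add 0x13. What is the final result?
Convert 5 tens, 8 ones (place-value notation) → 5×10 + 8 = 58 (decimal)
Start: 58
Convert 2! (factorial) → 2 (decimal)
58 ÷ 2 = 29
29 × 2 = 58
Convert 0x13 (hexadecimal) → 1×16 + 3 = 19 (decimal)
58 + 19 = 77
77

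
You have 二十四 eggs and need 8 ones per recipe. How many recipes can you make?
Convert 二十四 (Chinese numeral) → 2×10 + 4 = 24 (decimal)
Convert 8 ones (place-value notation) → 8 (decimal)
Compute 24 ÷ 8 = 3
3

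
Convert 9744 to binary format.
Convert 9744 (decimal) → 9744 = 8192 + 1024 + 512 + 16 → 0b10011000010000 (binary)
0b10011000010000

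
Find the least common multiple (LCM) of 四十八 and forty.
Convert 四十八 (Chinese numeral) → 4×10 + 8 = 48 (decimal)
Convert forty (English words) → 40 (decimal)
Compute lcm(48, 40) = 240
240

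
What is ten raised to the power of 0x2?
Convert ten (English words) → 10 (decimal)
Convert 0x2 (hexadecimal) → 2 (decimal)
Compute 10 ^ 2 = 100
100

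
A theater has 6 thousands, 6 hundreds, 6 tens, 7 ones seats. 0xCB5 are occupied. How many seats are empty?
Convert 6 thousands, 6 hundreds, 6 tens, 7 ones (place-value notation) → 6×1000 + 6×100 + 6×10 + 7 = 6667 (decimal)
Convert 0xCB5 (hexadecimal) → 12×256 + 11×16 + 5 = 3253 (decimal)
Compute 6667 - 3253 = 3414
3414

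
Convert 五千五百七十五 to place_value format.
Convert 五千五百七十五 (Chinese numeral) → 5×1000 + 5×100 + 7×10 + 5 = 5575 (decimal)
Convert 5575 (decimal) → 5575 = 5×1000 + 5×100 + 7×10 + 5 → 5 thousands, 5 hundreds, 7 tens, 5 ones (place-value notation)
5 thousands, 5 hundreds, 7 tens, 5 ones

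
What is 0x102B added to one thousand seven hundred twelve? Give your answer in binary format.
Convert 0x102B (hexadecimal) → 1×4096 + 2×16 + 11 = 4139 (decimal)
Convert one thousand seven hundred twelve (English words) → 1×1000 + 7×100 + 12 = 1712 (decimal)
Compute 4139 + 1712 = 5851
Convert 5851 (decimal) → 5851 = 4096 + 1024 + 512 + 128 + 64 + 16 + 8 + 2 + 1 → 0b1011011011011 (binary)
0b1011011011011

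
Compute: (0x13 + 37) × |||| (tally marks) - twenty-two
Convert 0x13 (hexadecimal) → 1×16 + 3 = 19 (decimal)
Convert |||| (tally marks) → 4 (decimal)
Convert twenty-two (English words) → 22 (decimal)
Expression in decimal: (19 + 37) × 4 - 22
Parentheses first: 19 + 37 = 56
Multiply: 56 × 4 = 224
Subtract: 224 - 22 = 202
202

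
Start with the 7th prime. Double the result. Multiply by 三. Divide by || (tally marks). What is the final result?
Convert the 7th prime (prime index) → 17 (decimal)
Start: 17
17 × 2 = 34
Convert 三 (Chinese numeral) → 3 (decimal)
34 × 3 = 102
Convert || (tally marks) → 2 (decimal)
102 ÷ 2 = 51
51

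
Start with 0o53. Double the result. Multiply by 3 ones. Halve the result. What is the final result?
Convert 0o53 (octal) → 5×8 + 3 = 43 (decimal)
Start: 43
43 × 2 = 86
Convert 3 ones (place-value notation) → 3 (decimal)
86 × 3 = 258
258 ÷ 2 = 129
129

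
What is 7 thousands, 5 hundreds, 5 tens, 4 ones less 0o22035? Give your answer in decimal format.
Convert 7 thousands, 5 hundreds, 5 tens, 4 ones (place-value notation) → 7×1000 + 5×100 + 5×10 + 4 = 7554 (decimal)
Convert 0o22035 (octal) → 2×4096 + 2×512 + 3×8 + 5 = 9245 (decimal)
Compute 7554 - 9245 = -1691
-1691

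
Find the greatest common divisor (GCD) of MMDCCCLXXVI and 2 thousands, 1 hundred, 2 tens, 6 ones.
Convert MMDCCCLXXVI (Roman numeral) → 1000 + 1000 + 500 + 100 + 100 + 100 + 50 + 10 + 10 + 5 + 1 = 2876 (decimal)
Convert 2 thousands, 1 hundred, 2 tens, 6 ones (place-value notation) → 2×1000 + 1×100 + 2×10 + 6 = 2126 (decimal)
Compute gcd(2876, 2126) = 2
2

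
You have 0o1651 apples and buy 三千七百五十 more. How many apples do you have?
Convert 0o1651 (octal) → 1×512 + 6×64 + 5×8 + 1 = 937 (decimal)
Convert 三千七百五十 (Chinese numeral) → 3×1000 + 7×100 + 5×10 = 3750 (decimal)
Compute 937 + 3750 = 4687
4687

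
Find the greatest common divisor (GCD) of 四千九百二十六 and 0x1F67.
Convert 四千九百二十六 (Chinese numeral) → 4×1000 + 9×100 + 2×10 + 6 = 4926 (decimal)
Convert 0x1F67 (hexadecimal) → 1×4096 + 15×256 + 6×16 + 7 = 8039 (decimal)
Compute gcd(4926, 8039) = 1
1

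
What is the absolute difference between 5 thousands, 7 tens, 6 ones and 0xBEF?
Convert 5 thousands, 7 tens, 6 ones (place-value notation) → 5×1000 + 7×10 + 6 = 5076 (decimal)
Convert 0xBEF (hexadecimal) → 11×256 + 14×16 + 15 = 3055 (decimal)
Compute |5076 - 3055| = 2021
2021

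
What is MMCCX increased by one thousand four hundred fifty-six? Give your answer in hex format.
Convert MMCCX (Roman numeral) → 1000 + 1000 + 100 + 100 + 10 = 2210 (decimal)
Convert one thousand four hundred fifty-six (English words) → 1×1000 + 4×100 + 56 = 1456 (decimal)
Compute 2210 + 1456 = 3666
Convert 3666 (decimal) → 3666 = 14×256 + 5×16 + 2 → 0xE52 (hexadecimal)
0xE52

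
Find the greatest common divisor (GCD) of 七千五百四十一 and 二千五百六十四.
Convert 七千五百四十一 (Chinese numeral) → 7×1000 + 5×100 + 4×10 + 1 = 7541 (decimal)
Convert 二千五百六十四 (Chinese numeral) → 2×1000 + 5×100 + 6×10 + 4 = 2564 (decimal)
Compute gcd(7541, 2564) = 1
1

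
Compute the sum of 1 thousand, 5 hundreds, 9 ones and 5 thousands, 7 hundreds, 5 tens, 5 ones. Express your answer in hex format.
Convert 1 thousand, 5 hundreds, 9 ones (place-value notation) → 1×1000 + 5×100 + 9 = 1509 (decimal)
Convert 5 thousands, 7 hundreds, 5 tens, 5 ones (place-value notation) → 5×1000 + 7×100 + 5×10 + 5 = 5755 (decimal)
Compute 1509 + 5755 = 7264
Convert 7264 (decimal) → 7264 = 1×4096 + 12×256 + 6×16 → 0x1C60 (hexadecimal)
0x1C60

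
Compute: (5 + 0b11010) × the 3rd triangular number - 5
Convert 0b11010 (binary) → 16 + 8 + 2 = 26 (decimal)
Convert the 3rd triangular number (triangular index) → 3×4/2 = 6 (decimal)
Expression in decimal: (5 + 26) × 6 - 5
Parentheses first: 5 + 26 = 31
Multiply: 31 × 6 = 186
Subtract: 186 - 5 = 181
181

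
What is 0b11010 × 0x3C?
Convert 0b11010 (binary) → 16 + 8 + 2 = 26 (decimal)
Convert 0x3C (hexadecimal) → 3×16 + 12 = 60 (decimal)
Compute 26 × 60 = 1560
1560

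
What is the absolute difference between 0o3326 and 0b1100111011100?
Convert 0o3326 (octal) → 3×512 + 3×64 + 2×8 + 6 = 1750 (decimal)
Convert 0b1100111011100 (binary) → 4096 + 2048 + 256 + 128 + 64 + 16 + 8 + 4 = 6620 (decimal)
Compute |1750 - 6620| = 4870
4870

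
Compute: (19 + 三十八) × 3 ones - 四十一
Convert 三十八 (Chinese numeral) → 3×10 + 8 = 38 (decimal)
Convert 3 ones (place-value notation) → 3 (decimal)
Convert 四十一 (Chinese numeral) → 4×10 + 1 = 41 (decimal)
Expression in decimal: (19 + 38) × 3 - 41
Parentheses first: 19 + 38 = 57
Multiply: 57 × 3 = 171
Subtract: 171 - 41 = 130
130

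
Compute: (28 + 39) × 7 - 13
Parentheses first: 28 + 39 = 67
Multiply: 67 × 7 = 469
Subtract: 469 - 13 = 456
456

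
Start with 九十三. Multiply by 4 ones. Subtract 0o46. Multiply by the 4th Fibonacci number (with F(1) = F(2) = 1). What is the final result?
Convert 九十三 (Chinese numeral) → 9×10 + 3 = 93 (decimal)
Start: 93
Convert 4 ones (place-value notation) → 4 (decimal)
93 × 4 = 372
Convert 0o46 (octal) → 4×8 + 6 = 38 (decimal)
372 - 38 = 334
Convert the 4th Fibonacci number (with F(1) = F(2) = 1) (Fibonacci index) → 1, 1, 2, 3 → 3 (decimal)
334 × 3 = 1002
1002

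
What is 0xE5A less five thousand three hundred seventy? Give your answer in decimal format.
Convert 0xE5A (hexadecimal) → 14×256 + 5×16 + 10 = 3674 (decimal)
Convert five thousand three hundred seventy (English words) → 5×1000 + 3×100 + 70 = 5370 (decimal)
Compute 3674 - 5370 = -1696
-1696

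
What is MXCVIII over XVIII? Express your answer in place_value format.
Convert MXCVIII (Roman numeral) → 1000 + 90 + 5 + 1 + 1 + 1 = 1098 (decimal)
Convert XVIII (Roman numeral) → 10 + 5 + 1 + 1 + 1 = 18 (decimal)
Compute 1098 ÷ 18 = 61
Convert 61 (decimal) → 61 = 6×10 + 1 → 6 tens, 1 one (place-value notation)
6 tens, 1 one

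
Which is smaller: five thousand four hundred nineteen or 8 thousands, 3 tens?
Convert five thousand four hundred nineteen (English words) → 5×1000 + 4×100 + 19 = 5419 (decimal)
Convert 8 thousands, 3 tens (place-value notation) → 8×1000 + 3×10 = 8030 (decimal)
Compare 5419 vs 8030: smaller = 5419
5419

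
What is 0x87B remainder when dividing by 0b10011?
Convert 0x87B (hexadecimal) → 8×256 + 7×16 + 11 = 2171 (decimal)
Convert 0b10011 (binary) → 16 + 2 + 1 = 19 (decimal)
Compute 2171 mod 19 = 5
5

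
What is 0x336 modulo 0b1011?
Convert 0x336 (hexadecimal) → 3×256 + 3×16 + 6 = 822 (decimal)
Convert 0b1011 (binary) → 8 + 2 + 1 = 11 (decimal)
Compute 822 mod 11 = 8
8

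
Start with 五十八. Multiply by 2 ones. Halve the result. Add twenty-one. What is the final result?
Convert 五十八 (Chinese numeral) → 5×10 + 8 = 58 (decimal)
Start: 58
Convert 2 ones (place-value notation) → 2 (decimal)
58 × 2 = 116
116 ÷ 2 = 58
Convert twenty-one (English words) → 21 (decimal)
58 + 21 = 79
79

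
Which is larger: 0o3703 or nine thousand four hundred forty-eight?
Convert 0o3703 (octal) → 3×512 + 7×64 + 3 = 1987 (decimal)
Convert nine thousand four hundred forty-eight (English words) → 9×1000 + 4×100 + 48 = 9448 (decimal)
Compare 1987 vs 9448: larger = 9448
9448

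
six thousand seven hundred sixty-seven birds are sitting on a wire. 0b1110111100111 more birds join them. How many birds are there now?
Convert six thousand seven hundred sixty-seven (English words) → 6×1000 + 7×100 + 67 = 6767 (decimal)
Convert 0b1110111100111 (binary) → 4096 + 2048 + 1024 + 256 + 128 + 64 + 32 + 4 + 2 + 1 = 7655 (decimal)
Compute 6767 + 7655 = 14422
14422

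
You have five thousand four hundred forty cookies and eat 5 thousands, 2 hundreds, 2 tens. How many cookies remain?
Convert five thousand four hundred forty (English words) → 5×1000 + 4×100 + 40 = 5440 (decimal)
Convert 5 thousands, 2 hundreds, 2 tens (place-value notation) → 5×1000 + 2×100 + 2×10 = 5220 (decimal)
Compute 5440 - 5220 = 220
220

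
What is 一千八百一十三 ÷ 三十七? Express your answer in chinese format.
Convert 一千八百一十三 (Chinese numeral) → 1×1000 + 8×100 + 1×10 + 3 = 1813 (decimal)
Convert 三十七 (Chinese numeral) → 3×10 + 7 = 37 (decimal)
Compute 1813 ÷ 37 = 49
Convert 49 (decimal) → 49 = 4×10 + 9 → 四十九 (Chinese numeral)
四十九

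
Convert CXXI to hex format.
Convert CXXI (Roman numeral) → 100 + 10 + 10 + 1 = 121 (decimal)
Convert 121 (decimal) → 121 = 7×16 + 9 → 0x79 (hexadecimal)
0x79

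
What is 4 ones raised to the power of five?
Convert 4 ones (place-value notation) → 4 (decimal)
Convert five (English words) → 5 (decimal)
Compute 4 ^ 5 = 1024
1024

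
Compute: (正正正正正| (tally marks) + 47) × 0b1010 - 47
Convert 正正正正正| (tally marks) → 5 + 5 + 5 + 5 + 5 + 1 = 26 (decimal)
Convert 0b1010 (binary) → 8 + 2 = 10 (decimal)
Expression in decimal: (26 + 47) × 10 - 47
Parentheses first: 26 + 47 = 73
Multiply: 73 × 10 = 730
Subtract: 730 - 47 = 683
683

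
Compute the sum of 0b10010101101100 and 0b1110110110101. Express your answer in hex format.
Convert 0b10010101101100 (binary) → 8192 + 1024 + 256 + 64 + 32 + 8 + 4 = 9580 (decimal)
Convert 0b1110110110101 (binary) → 4096 + 2048 + 1024 + 256 + 128 + 32 + 16 + 4 + 1 = 7605 (decimal)
Compute 9580 + 7605 = 17185
Convert 17185 (decimal) → 17185 = 4×4096 + 3×256 + 2×16 + 1 → 0x4321 (hexadecimal)
0x4321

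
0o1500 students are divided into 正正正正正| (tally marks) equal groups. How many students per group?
Convert 0o1500 (octal) → 1×512 + 5×64 = 832 (decimal)
Convert 正正正正正| (tally marks) → 5 + 5 + 5 + 5 + 5 + 1 = 26 (decimal)
Compute 832 ÷ 26 = 32
32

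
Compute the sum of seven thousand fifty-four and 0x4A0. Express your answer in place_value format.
Convert seven thousand fifty-four (English words) → 7×1000 + 54 = 7054 (decimal)
Convert 0x4A0 (hexadecimal) → 4×256 + 10×16 = 1184 (decimal)
Compute 7054 + 1184 = 8238
Convert 8238 (decimal) → 8238 = 8×1000 + 2×100 + 3×10 + 8 → 8 thousands, 2 hundreds, 3 tens, 8 ones (place-value notation)
8 thousands, 2 hundreds, 3 tens, 8 ones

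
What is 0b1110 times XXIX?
Convert 0b1110 (binary) → 8 + 4 + 2 = 14 (decimal)
Convert XXIX (Roman numeral) → 10 + 10 + 9 = 29 (decimal)
Compute 14 × 29 = 406
406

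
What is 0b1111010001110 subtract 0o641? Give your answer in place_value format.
Convert 0b1111010001110 (binary) → 4096 + 2048 + 1024 + 512 + 128 + 8 + 4 + 2 = 7822 (decimal)
Convert 0o641 (octal) → 6×64 + 4×8 + 1 = 417 (decimal)
Compute 7822 - 417 = 7405
Convert 7405 (decimal) → 7405 = 7×1000 + 4×100 + 5 → 7 thousands, 4 hundreds, 5 ones (place-value notation)
7 thousands, 4 hundreds, 5 ones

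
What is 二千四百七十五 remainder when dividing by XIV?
Convert 二千四百七十五 (Chinese numeral) → 2×1000 + 4×100 + 7×10 + 5 = 2475 (decimal)
Convert XIV (Roman numeral) → 10 + 4 = 14 (decimal)
Compute 2475 mod 14 = 11
11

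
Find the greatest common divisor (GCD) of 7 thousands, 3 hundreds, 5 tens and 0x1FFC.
Convert 7 thousands, 3 hundreds, 5 tens (place-value notation) → 7×1000 + 3×100 + 5×10 = 7350 (decimal)
Convert 0x1FFC (hexadecimal) → 1×4096 + 15×256 + 15×16 + 12 = 8188 (decimal)
Compute gcd(7350, 8188) = 2
2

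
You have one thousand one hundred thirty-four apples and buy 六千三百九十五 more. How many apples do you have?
Convert one thousand one hundred thirty-four (English words) → 1×1000 + 1×100 + 34 = 1134 (decimal)
Convert 六千三百九十五 (Chinese numeral) → 6×1000 + 3×100 + 9×10 + 5 = 6395 (decimal)
Compute 1134 + 6395 = 7529
7529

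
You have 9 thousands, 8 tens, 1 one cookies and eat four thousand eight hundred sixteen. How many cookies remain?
Convert 9 thousands, 8 tens, 1 one (place-value notation) → 9×1000 + 8×10 + 1 = 9081 (decimal)
Convert four thousand eight hundred sixteen (English words) → 4×1000 + 8×100 + 16 = 4816 (decimal)
Compute 9081 - 4816 = 4265
4265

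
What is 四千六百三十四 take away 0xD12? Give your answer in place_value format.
Convert 四千六百三十四 (Chinese numeral) → 4×1000 + 6×100 + 3×10 + 4 = 4634 (decimal)
Convert 0xD12 (hexadecimal) → 13×256 + 1×16 + 2 = 3346 (decimal)
Compute 4634 - 3346 = 1288
Convert 1288 (decimal) → 1288 = 1×1000 + 2×100 + 8×10 + 8 → 1 thousand, 2 hundreds, 8 tens, 8 ones (place-value notation)
1 thousand, 2 hundreds, 8 tens, 8 ones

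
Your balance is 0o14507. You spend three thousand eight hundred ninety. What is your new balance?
Convert 0o14507 (octal) → 1×4096 + 4×512 + 5×64 + 7 = 6471 (decimal)
Convert three thousand eight hundred ninety (English words) → 3×1000 + 8×100 + 90 = 3890 (decimal)
Compute 6471 - 3890 = 2581
2581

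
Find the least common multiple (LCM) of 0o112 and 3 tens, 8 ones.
Convert 0o112 (octal) → 1×64 + 1×8 + 2 = 74 (decimal)
Convert 3 tens, 8 ones (place-value notation) → 3×10 + 8 = 38 (decimal)
Compute lcm(74, 38) = 1406
1406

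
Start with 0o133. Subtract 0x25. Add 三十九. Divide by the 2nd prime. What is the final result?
Convert 0o133 (octal) → 1×64 + 3×8 + 3 = 91 (decimal)
Start: 91
Convert 0x25 (hexadecimal) → 2×16 + 5 = 37 (decimal)
91 - 37 = 54
Convert 三十九 (Chinese numeral) → 3×10 + 9 = 39 (decimal)
54 + 39 = 93
Convert the 2nd prime (prime index) → 3 (decimal)
93 ÷ 3 = 31
31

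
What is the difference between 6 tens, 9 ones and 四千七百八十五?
Convert 6 tens, 9 ones (place-value notation) → 6×10 + 9 = 69 (decimal)
Convert 四千七百八十五 (Chinese numeral) → 4×1000 + 7×100 + 8×10 + 5 = 4785 (decimal)
Difference: |69 - 4785| = 4716
4716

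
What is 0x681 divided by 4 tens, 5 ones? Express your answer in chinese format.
Convert 0x681 (hexadecimal) → 6×256 + 8×16 + 1 = 1665 (decimal)
Convert 4 tens, 5 ones (place-value notation) → 4×10 + 5 = 45 (decimal)
Compute 1665 ÷ 45 = 37
Convert 37 (decimal) → 37 = 3×10 + 7 → 三十七 (Chinese numeral)
三十七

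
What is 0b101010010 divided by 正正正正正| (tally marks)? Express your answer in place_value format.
Convert 0b101010010 (binary) → 256 + 64 + 16 + 2 = 338 (decimal)
Convert 正正正正正| (tally marks) → 5 + 5 + 5 + 5 + 5 + 1 = 26 (decimal)
Compute 338 ÷ 26 = 13
Convert 13 (decimal) → 13 = 1×10 + 3 → 1 ten, 3 ones (place-value notation)
1 ten, 3 ones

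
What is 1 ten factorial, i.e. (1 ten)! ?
Convert 1 ten (place-value notation) → 1×10 = 10 (decimal)
Compute 10! = 3628800
3628800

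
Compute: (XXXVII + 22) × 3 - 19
Convert XXXVII (Roman numeral) → 10 + 10 + 10 + 5 + 1 + 1 = 37 (decimal)
Expression in decimal: (37 + 22) × 3 - 19
Parentheses first: 37 + 22 = 59
Multiply: 59 × 3 = 177
Subtract: 177 - 19 = 158
158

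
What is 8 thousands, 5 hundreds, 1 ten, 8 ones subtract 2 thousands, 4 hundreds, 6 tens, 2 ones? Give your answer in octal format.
Convert 8 thousands, 5 hundreds, 1 ten, 8 ones (place-value notation) → 8×1000 + 5×100 + 1×10 + 8 = 8518 (decimal)
Convert 2 thousands, 4 hundreds, 6 tens, 2 ones (place-value notation) → 2×1000 + 4×100 + 6×10 + 2 = 2462 (decimal)
Compute 8518 - 2462 = 6056
Convert 6056 (decimal) → 6056 = 1×4096 + 3×512 + 6×64 + 5×8 → 0o13650 (octal)
0o13650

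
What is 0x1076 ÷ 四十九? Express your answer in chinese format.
Convert 0x1076 (hexadecimal) → 1×4096 + 7×16 + 6 = 4214 (decimal)
Convert 四十九 (Chinese numeral) → 4×10 + 9 = 49 (decimal)
Compute 4214 ÷ 49 = 86
Convert 86 (decimal) → 86 = 8×10 + 6 → 八十六 (Chinese numeral)
八十六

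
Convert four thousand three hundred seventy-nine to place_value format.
Convert four thousand three hundred seventy-nine (English words) → 4×1000 + 3×100 + 79 = 4379 (decimal)
Convert 4379 (decimal) → 4379 = 4×1000 + 3×100 + 7×10 + 9 → 4 thousands, 3 hundreds, 7 tens, 9 ones (place-value notation)
4 thousands, 3 hundreds, 7 tens, 9 ones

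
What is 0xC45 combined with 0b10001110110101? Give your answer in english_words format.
Convert 0xC45 (hexadecimal) → 12×256 + 4×16 + 5 = 3141 (decimal)
Convert 0b10001110110101 (binary) → 8192 + 512 + 256 + 128 + 32 + 16 + 4 + 1 = 9141 (decimal)
Compute 3141 + 9141 = 12282
Convert 12282 (decimal) → 12282 = 12×1000 + 2×100 + 82 → twelve thousand two hundred eighty-two (English words)
twelve thousand two hundred eighty-two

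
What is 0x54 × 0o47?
Convert 0x54 (hexadecimal) → 5×16 + 4 = 84 (decimal)
Convert 0o47 (octal) → 4×8 + 7 = 39 (decimal)
Compute 84 × 39 = 3276
3276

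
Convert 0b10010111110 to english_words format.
Convert 0b10010111110 (binary) → 1024 + 128 + 32 + 16 + 8 + 4 + 2 = 1214 (decimal)
Convert 1214 (decimal) → 1214 = 1×1000 + 2×100 + 14 → one thousand two hundred fourteen (English words)
one thousand two hundred fourteen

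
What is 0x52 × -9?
Convert 0x52 (hexadecimal) → 5×16 + 2 = 82 (decimal)
Compute 82 × -9 = -738
-738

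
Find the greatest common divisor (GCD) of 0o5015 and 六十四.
Convert 0o5015 (octal) → 5×512 + 1×8 + 5 = 2573 (decimal)
Convert 六十四 (Chinese numeral) → 6×10 + 4 = 64 (decimal)
Compute gcd(2573, 64) = 1
1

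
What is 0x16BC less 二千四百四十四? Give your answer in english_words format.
Convert 0x16BC (hexadecimal) → 1×4096 + 6×256 + 11×16 + 12 = 5820 (decimal)
Convert 二千四百四十四 (Chinese numeral) → 2×1000 + 4×100 + 4×10 + 4 = 2444 (decimal)
Compute 5820 - 2444 = 3376
Convert 3376 (decimal) → 3376 = 3×1000 + 3×100 + 76 → three thousand three hundred seventy-six (English words)
three thousand three hundred seventy-six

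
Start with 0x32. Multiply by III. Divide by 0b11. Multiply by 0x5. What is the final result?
Convert 0x32 (hexadecimal) → 3×16 + 2 = 50 (decimal)
Start: 50
Convert III (Roman numeral) → 1 + 1 + 1 = 3 (decimal)
50 × 3 = 150
Convert 0b11 (binary) → 2 + 1 = 3 (decimal)
150 ÷ 3 = 50
Convert 0x5 (hexadecimal) → 5 (decimal)
50 × 5 = 250
250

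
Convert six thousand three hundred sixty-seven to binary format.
Convert six thousand three hundred sixty-seven (English words) → 6×1000 + 3×100 + 67 = 6367 (decimal)
Convert 6367 (decimal) → 6367 = 4096 + 2048 + 128 + 64 + 16 + 8 + 4 + 2 + 1 → 0b1100011011111 (binary)
0b1100011011111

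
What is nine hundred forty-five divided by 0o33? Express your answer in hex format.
Convert nine hundred forty-five (English words) → 9×100 + 45 = 945 (decimal)
Convert 0o33 (octal) → 3×8 + 3 = 27 (decimal)
Compute 945 ÷ 27 = 35
Convert 35 (decimal) → 35 = 2×16 + 3 → 0x23 (hexadecimal)
0x23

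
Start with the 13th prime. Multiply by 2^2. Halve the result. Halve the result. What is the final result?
Convert the 13th prime (prime index) → 41 (decimal)
Start: 41
Convert 2^2 (power) → 4 (decimal)
41 × 4 = 164
164 ÷ 2 = 82
82 ÷ 2 = 41
41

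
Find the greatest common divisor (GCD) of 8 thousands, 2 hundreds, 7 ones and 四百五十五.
Convert 8 thousands, 2 hundreds, 7 ones (place-value notation) → 8×1000 + 2×100 + 7 = 8207 (decimal)
Convert 四百五十五 (Chinese numeral) → 4×100 + 5×10 + 5 = 455 (decimal)
Compute gcd(8207, 455) = 1
1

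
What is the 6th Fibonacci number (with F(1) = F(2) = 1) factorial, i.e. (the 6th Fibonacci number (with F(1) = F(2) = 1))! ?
Convert the 6th Fibonacci number (with F(1) = F(2) = 1) (Fibonacci index) → 1, 1, 2, 3, 5, 8 → 8 (decimal)
Compute 8! = 40320
40320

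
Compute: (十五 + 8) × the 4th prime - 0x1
Convert 十五 (Chinese numeral) → 1×10 + 5 = 15 (decimal)
Convert the 4th prime (prime index) → 7 (decimal)
Convert 0x1 (hexadecimal) → 1 (decimal)
Expression in decimal: (15 + 8) × 7 - 1
Parentheses first: 15 + 8 = 23
Multiply: 23 × 7 = 161
Subtract: 161 - 1 = 160
160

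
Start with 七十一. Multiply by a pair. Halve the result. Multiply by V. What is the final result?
Convert 七十一 (Chinese numeral) → 7×10 + 1 = 71 (decimal)
Start: 71
Convert a pair (colloquial) → 2 (decimal)
71 × 2 = 142
142 ÷ 2 = 71
Convert V (Roman numeral) → 5 (decimal)
71 × 5 = 355
355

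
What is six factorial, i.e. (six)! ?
Convert six (English words) → 6 (decimal)
Compute 6! = 720
720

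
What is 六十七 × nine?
Convert 六十七 (Chinese numeral) → 6×10 + 7 = 67 (decimal)
Convert nine (English words) → 9 (decimal)
Compute 67 × 9 = 603
603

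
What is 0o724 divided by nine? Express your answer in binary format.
Convert 0o724 (octal) → 7×64 + 2×8 + 4 = 468 (decimal)
Convert nine (English words) → 9 (decimal)
Compute 468 ÷ 9 = 52
Convert 52 (decimal) → 52 = 32 + 16 + 4 → 0b110100 (binary)
0b110100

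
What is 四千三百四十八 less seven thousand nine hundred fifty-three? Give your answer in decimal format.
Convert 四千三百四十八 (Chinese numeral) → 4×1000 + 3×100 + 4×10 + 8 = 4348 (decimal)
Convert seven thousand nine hundred fifty-three (English words) → 7×1000 + 9×100 + 53 = 7953 (decimal)
Compute 4348 - 7953 = -3605
-3605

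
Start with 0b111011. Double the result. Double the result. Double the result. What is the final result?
Convert 0b111011 (binary) → 32 + 16 + 8 + 2 + 1 = 59 (decimal)
Start: 59
59 × 2 = 118
118 × 2 = 236
236 × 2 = 472
472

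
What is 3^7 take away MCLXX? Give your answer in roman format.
Convert 3^7 (power) → 2187 (decimal)
Convert MCLXX (Roman numeral) → 1000 + 100 + 50 + 10 + 10 = 1170 (decimal)
Compute 2187 - 1170 = 1017
Convert 1017 (decimal) → 1017 = 1000 + 10 + 5 + 1 + 1 → MXVII (Roman numeral)
MXVII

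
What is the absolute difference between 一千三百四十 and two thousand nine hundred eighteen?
Convert 一千三百四十 (Chinese numeral) → 1×1000 + 3×100 + 4×10 = 1340 (decimal)
Convert two thousand nine hundred eighteen (English words) → 2×1000 + 9×100 + 18 = 2918 (decimal)
Compute |1340 - 2918| = 1578
1578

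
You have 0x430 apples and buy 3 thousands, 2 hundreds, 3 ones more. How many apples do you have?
Convert 0x430 (hexadecimal) → 4×256 + 3×16 = 1072 (decimal)
Convert 3 thousands, 2 hundreds, 3 ones (place-value notation) → 3×1000 + 2×100 + 3 = 3203 (decimal)
Compute 1072 + 3203 = 4275
4275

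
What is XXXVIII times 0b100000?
Convert XXXVIII (Roman numeral) → 10 + 10 + 10 + 5 + 1 + 1 + 1 = 38 (decimal)
Convert 0b100000 (binary) → 32 (decimal)
Compute 38 × 32 = 1216
1216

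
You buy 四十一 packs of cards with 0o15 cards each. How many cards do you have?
Convert 0o15 (octal) → 1×8 + 5 = 13 (decimal)
Convert 四十一 (Chinese numeral) → 4×10 + 1 = 41 (decimal)
Compute 13 × 41 = 533
533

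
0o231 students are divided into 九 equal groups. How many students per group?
Convert 0o231 (octal) → 2×64 + 3×8 + 1 = 153 (decimal)
Convert 九 (Chinese numeral) → 9 (decimal)
Compute 153 ÷ 9 = 17
17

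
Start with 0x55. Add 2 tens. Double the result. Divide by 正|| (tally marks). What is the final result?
Convert 0x55 (hexadecimal) → 5×16 + 5 = 85 (decimal)
Start: 85
Convert 2 tens (place-value notation) → 2×10 = 20 (decimal)
85 + 20 = 105
105 × 2 = 210
Convert 正|| (tally marks) → 5 + 2 = 7 (decimal)
210 ÷ 7 = 30
30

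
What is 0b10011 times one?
Convert 0b10011 (binary) → 16 + 2 + 1 = 19 (decimal)
Convert one (English words) → 1 (decimal)
Compute 19 × 1 = 19
19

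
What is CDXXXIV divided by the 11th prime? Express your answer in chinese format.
Convert CDXXXIV (Roman numeral) → 400 + 10 + 10 + 10 + 4 = 434 (decimal)
Convert the 11th prime (prime index) → 31 (decimal)
Compute 434 ÷ 31 = 14
Convert 14 (decimal) → 14 = 1×10 + 4 → 十四 (Chinese numeral)
十四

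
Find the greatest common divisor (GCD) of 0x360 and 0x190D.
Convert 0x360 (hexadecimal) → 3×256 + 6×16 = 864 (decimal)
Convert 0x190D (hexadecimal) → 1×4096 + 9×256 + 13 = 6413 (decimal)
Compute gcd(864, 6413) = 1
1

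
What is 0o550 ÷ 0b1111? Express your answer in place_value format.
Convert 0o550 (octal) → 5×64 + 5×8 = 360 (decimal)
Convert 0b1111 (binary) → 8 + 4 + 2 + 1 = 15 (decimal)
Compute 360 ÷ 15 = 24
Convert 24 (decimal) → 24 = 2×10 + 4 → 2 tens, 4 ones (place-value notation)
2 tens, 4 ones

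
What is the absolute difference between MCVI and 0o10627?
Convert MCVI (Roman numeral) → 1000 + 100 + 5 + 1 = 1106 (decimal)
Convert 0o10627 (octal) → 1×4096 + 6×64 + 2×8 + 7 = 4503 (decimal)
Compute |1106 - 4503| = 3397
3397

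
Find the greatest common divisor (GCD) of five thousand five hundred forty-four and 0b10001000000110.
Convert five thousand five hundred forty-four (English words) → 5×1000 + 5×100 + 44 = 5544 (decimal)
Convert 0b10001000000110 (binary) → 8192 + 512 + 4 + 2 = 8710 (decimal)
Compute gcd(5544, 8710) = 2
2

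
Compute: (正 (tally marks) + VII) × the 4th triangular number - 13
Convert 正 (tally marks) → 5 (decimal)
Convert VII (Roman numeral) → 5 + 1 + 1 = 7 (decimal)
Convert the 4th triangular number (triangular index) → 4×5/2 = 10 (decimal)
Expression in decimal: (5 + 7) × 10 - 13
Parentheses first: 5 + 7 = 12
Multiply: 12 × 10 = 120
Subtract: 120 - 13 = 107
107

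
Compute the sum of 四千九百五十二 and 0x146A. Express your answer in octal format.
Convert 四千九百五十二 (Chinese numeral) → 4×1000 + 9×100 + 5×10 + 2 = 4952 (decimal)
Convert 0x146A (hexadecimal) → 1×4096 + 4×256 + 6×16 + 10 = 5226 (decimal)
Compute 4952 + 5226 = 10178
Convert 10178 (decimal) → 10178 = 2×4096 + 3×512 + 7×64 + 2 → 0o23702 (octal)
0o23702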